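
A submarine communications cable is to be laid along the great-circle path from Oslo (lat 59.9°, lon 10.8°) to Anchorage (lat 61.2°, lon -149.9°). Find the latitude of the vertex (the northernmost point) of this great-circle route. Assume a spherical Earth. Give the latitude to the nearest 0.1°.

≈ 84.6°

The great circle lies in the plane with unit normal n̂ = (p₁ × p₂)/|p₁ × p₂|.
Here n̂_z ≈ -0.094; the vertex latitude is φ_max = arccos|n̂_z| ≈ 84.6°.
Check via Clairaut: cos φ_max = |cos φ₁| · sin C = cos(59.9°)·sin(10.8°) ≈ 0.094, again giving ≈ 84.6°.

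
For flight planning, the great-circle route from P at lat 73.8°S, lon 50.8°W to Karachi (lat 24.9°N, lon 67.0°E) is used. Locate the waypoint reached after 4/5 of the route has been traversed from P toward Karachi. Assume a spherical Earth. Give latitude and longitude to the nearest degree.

Convert each endpoint to a unit vector on the sphere (x = cos φ cos λ, y = cos φ sin λ, z = sin φ).
The central angle between the endpoints is δ = arccos(p₁·p₂) ≈ 2.120 rad (121.5°).
Interpolate at f = 4/5 with slerp weights a = sin((1−f)δ)/sin δ ≈ 0.483, b = sin(fδ)/sin δ ≈ 1.163.
p = a·p₁ + b·p₂ ≈ (0.497, 0.867, 0.026); φ = arcsin(p_z) ≈ 1.52°, λ = atan2(p_y, p_x) ≈ 60.16°.

≈ lat 2°N, lon 60°E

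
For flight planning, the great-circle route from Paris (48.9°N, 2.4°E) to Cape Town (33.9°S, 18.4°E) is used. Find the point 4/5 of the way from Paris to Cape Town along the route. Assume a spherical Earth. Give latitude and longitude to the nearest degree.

≈ 17°S, 15°E

Write both endpoints as unit vectors p₁, p₂ with components (cos φ cos λ, cos φ sin λ, sin φ).
The central angle between the endpoints is δ = arccos(p₁·p₂) ≈ 1.466 rad (84.0°).
Interpolate at f = 4/5 with slerp weights a = sin((1−f)δ)/sin δ ≈ 0.291, b = sin(fδ)/sin δ ≈ 0.927.
p = a·p₁ + b·p₂ ≈ (0.921, 0.251, -0.298); φ = arcsin(p_z) ≈ -17.34°, λ = atan2(p_y, p_x) ≈ 15.24°.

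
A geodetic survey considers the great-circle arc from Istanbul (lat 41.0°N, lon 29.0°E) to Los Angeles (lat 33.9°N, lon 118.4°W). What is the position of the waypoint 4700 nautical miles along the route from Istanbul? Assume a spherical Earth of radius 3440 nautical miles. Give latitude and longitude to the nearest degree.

Write both endpoints as unit vectors p₁, p₂ with components (cos φ cos λ, cos φ sin λ, sin φ).
The central angle between the endpoints is δ = arccos(p₁·p₂) ≈ 1.733 rad (99.3°). The total great-circle distance is δ·R ≈ 1.733 × 3440 ≈ 5963 nmi, so the target fraction is f = 4700/5963 ≈ 0.788.
Interpolate at f ≈ 0.788 with slerp weights a = sin((1−f)δ)/sin δ ≈ 0.364, b = sin(fδ)/sin δ ≈ 0.992.
p = a·p₁ + b·p₂ ≈ (-0.152, -0.591, 0.792); φ = arcsin(p_z) ≈ 52.37°, λ = atan2(p_y, p_x) ≈ -104.38°.

≈ lat 52°N, lon 104°W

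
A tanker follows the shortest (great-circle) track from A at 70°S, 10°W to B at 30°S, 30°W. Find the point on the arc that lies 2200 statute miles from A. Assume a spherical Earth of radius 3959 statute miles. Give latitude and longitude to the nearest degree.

The haversine formula gives a central angle δ ≈ 0.725 rad (41.6°) between the endpoints. The total great-circle distance is δ·R ≈ 0.725 × 3959 ≈ 2872 mi, so the target fraction is f = 2200/2872 ≈ 0.766.
Interpolate at f ≈ 0.766 with slerp weights a = sin((1−f)δ)/sin δ ≈ 0.255, b = sin(fδ)/sin δ ≈ 0.795.
p = a·p₁ + b·p₂ ≈ (0.682, -0.359, -0.637); φ = arcsin(p_z) ≈ -39.56°, λ = atan2(p_y, p_x) ≈ -27.79°.

≈ 40°S, 28°W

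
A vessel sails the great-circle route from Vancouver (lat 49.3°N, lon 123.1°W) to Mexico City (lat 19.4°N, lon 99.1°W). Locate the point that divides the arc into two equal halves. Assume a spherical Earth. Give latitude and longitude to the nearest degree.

≈ lat 35°N, lon 109°W

From cos δ = sin φ₁ sin φ₂ + cos φ₁ cos φ₂ cos Δλ, the central angle is δ ≈ 0.620 rad (35.5°).
Interpolate at f = 1/2 with slerp weights a = sin((1−f)δ)/sin δ ≈ 0.525, b = sin(fδ)/sin δ ≈ 0.525.
p = a·p₁ + b·p₂ ≈ (-0.265, -0.776, 0.572); φ = arcsin(p_z) ≈ 34.92°, λ = atan2(p_y, p_x) ≈ -108.88°.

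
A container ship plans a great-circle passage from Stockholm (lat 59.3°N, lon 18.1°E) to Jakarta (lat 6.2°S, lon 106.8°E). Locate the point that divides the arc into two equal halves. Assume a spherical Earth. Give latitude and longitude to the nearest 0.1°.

Write both endpoints as unit vectors p₁, p₂ with components (cos φ cos λ, cos φ sin λ, sin φ).
The central angle between the endpoints is δ = arccos(p₁·p₂) ≈ 1.652 rad (94.7°).
Interpolate at f = 1/2 with slerp weights a = sin((1−f)δ)/sin δ ≈ 0.738, b = sin(fδ)/sin δ ≈ 0.738.
p = a·p₁ + b·p₂ ≈ (0.146, 0.819, 0.555); φ = arcsin(p_z) ≈ 33.69°, λ = atan2(p_y, p_x) ≈ 79.89°.

≈ lat 33.7°N, lon 79.9°E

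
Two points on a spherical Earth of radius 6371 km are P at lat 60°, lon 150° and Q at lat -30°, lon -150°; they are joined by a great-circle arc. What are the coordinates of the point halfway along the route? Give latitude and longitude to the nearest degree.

Convert each endpoint to a unit vector on the sphere (x = cos φ cos λ, y = cos φ sin λ, z = sin φ).
The central angle between the endpoints is δ = arccos(p₁·p₂) ≈ 1.789 rad (102.5°).
Interpolate at f = 1/2 with slerp weights a = sin((1−f)δ)/sin δ ≈ 0.799, b = sin(fδ)/sin δ ≈ 0.799.
p = a·p₁ + b·p₂ ≈ (-0.945, -0.146, 0.292); φ = arcsin(p_z) ≈ 17.00°, λ = atan2(p_y, p_x) ≈ -171.21°.

≈ lat 17°, lon -171°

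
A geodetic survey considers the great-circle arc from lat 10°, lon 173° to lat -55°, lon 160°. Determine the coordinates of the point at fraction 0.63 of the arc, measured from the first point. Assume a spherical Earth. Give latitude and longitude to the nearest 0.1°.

≈ lat -31.1°, lon 166.7°

The haversine formula gives a central angle δ ≈ 1.150 rad (65.9°) between the endpoints.
Interpolate at f = 0.63 with slerp weights a = sin((1−f)δ)/sin δ ≈ 0.452, b = sin(fδ)/sin δ ≈ 0.726.
p = a·p₁ + b·p₂ ≈ (-0.833, 0.197, -0.516); φ = arcsin(p_z) ≈ -31.09°, λ = atan2(p_y, p_x) ≈ 166.72°.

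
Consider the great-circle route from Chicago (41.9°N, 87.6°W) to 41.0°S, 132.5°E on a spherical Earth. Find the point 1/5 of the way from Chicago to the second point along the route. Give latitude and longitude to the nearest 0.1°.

Write both endpoints as unit vectors p₁, p₂ with components (cos φ cos λ, cos φ sin λ, sin φ).
The central angle between the endpoints is δ = arccos(p₁·p₂) ≈ 2.622 rad (150.2°).
Interpolate at f = 1/5 with slerp weights a = sin((1−f)δ)/sin δ ≈ 1.740, b = sin(fδ)/sin δ ≈ 1.008.
p = a·p₁ + b·p₂ ≈ (-0.459, -0.733, 0.501); φ = arcsin(p_z) ≈ 30.07°, λ = atan2(p_y, p_x) ≈ -122.07°.

≈ 30.1°N, 122.1°W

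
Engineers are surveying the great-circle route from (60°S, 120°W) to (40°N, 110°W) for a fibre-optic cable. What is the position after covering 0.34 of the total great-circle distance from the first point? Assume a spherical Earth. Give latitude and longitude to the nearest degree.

From cos δ = sin φ₁ sin φ₂ + cos φ₁ cos φ₂ cos Δλ, the central angle is δ ≈ 1.751 rad (100.3°).
Interpolate at f = 0.34 with slerp weights a = sin((1−f)δ)/sin δ ≈ 0.930, b = sin(fδ)/sin δ ≈ 0.570.
p = a·p₁ + b·p₂ ≈ (-0.382, -0.813, -0.439); φ = arcsin(p_z) ≈ -26.05°, λ = atan2(p_y, p_x) ≈ -115.16°.

≈ (26°S, 115°W)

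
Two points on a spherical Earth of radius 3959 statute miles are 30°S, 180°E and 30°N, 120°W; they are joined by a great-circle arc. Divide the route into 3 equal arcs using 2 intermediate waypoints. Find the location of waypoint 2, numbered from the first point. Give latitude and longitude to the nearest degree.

Convert each endpoint to a unit vector on the sphere (x = cos φ cos λ, y = cos φ sin λ, z = sin φ).
The central angle between the endpoints is δ = arccos(p₁·p₂) ≈ 1.445 rad (82.8°).
Interpolate at f = 2/3 with slerp weights a = sin((1−f)δ)/sin δ ≈ 0.467, b = sin(fδ)/sin δ ≈ 0.828.
p = a·p₁ + b·p₂ ≈ (-0.763, -0.621, 0.180); φ = arcsin(p_z) ≈ 10.39°, λ = atan2(p_y, p_x) ≈ -140.86°.

≈ 10°N, 141°W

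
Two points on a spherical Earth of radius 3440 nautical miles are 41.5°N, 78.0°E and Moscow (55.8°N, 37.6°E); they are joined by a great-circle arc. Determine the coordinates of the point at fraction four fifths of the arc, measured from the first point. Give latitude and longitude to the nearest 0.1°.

Convert each endpoint to a unit vector on the sphere (x = cos φ cos λ, y = cos φ sin λ, z = sin φ).
The central angle between the endpoints is δ = arccos(p₁·p₂) ≈ 0.518 rad (29.7°).
Interpolate at f = 4/5 with slerp weights a = sin((1−f)δ)/sin δ ≈ 0.209, b = sin(fδ)/sin δ ≈ 0.813.
p = a·p₁ + b·p₂ ≈ (0.395, 0.432, 0.811); φ = arcsin(p_z) ≈ 54.19°, λ = atan2(p_y, p_x) ≈ 47.58°.

≈ 54.2°N, 47.6°E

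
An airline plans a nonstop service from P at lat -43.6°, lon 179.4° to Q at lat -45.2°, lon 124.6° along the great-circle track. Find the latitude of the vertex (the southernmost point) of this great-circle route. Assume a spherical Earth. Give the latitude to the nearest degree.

The great circle lies in the plane with unit normal n̂ = (p₁ × p₂)/|p₁ × p₂|.
Here n̂_z ≈ -0.671; the vertex latitude is φ_max = arccos|n̂_z| ≈ 47.9°.
Check via Clairaut: cos φ_max = |cos φ₁| · sin C = cos(43.6°)·sin(112.1°) ≈ 0.671, again giving ≈ 47.9°.

≈ -48°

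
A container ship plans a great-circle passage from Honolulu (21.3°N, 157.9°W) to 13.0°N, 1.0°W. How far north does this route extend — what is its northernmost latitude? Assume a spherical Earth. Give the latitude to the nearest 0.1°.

≈ 57.2°N

The great circle lies in the plane with unit normal n̂ = (p₁ × p₂)/|p₁ × p₂|.
Here n̂_z ≈ +0.542; the vertex latitude is φ_max = arccos|n̂_z| ≈ 57.2°.
Check via Clairaut: cos φ_max = |cos φ₁| · sin C = cos(21.3°)·sin(35.5°) ≈ 0.542, again giving ≈ 57.2°.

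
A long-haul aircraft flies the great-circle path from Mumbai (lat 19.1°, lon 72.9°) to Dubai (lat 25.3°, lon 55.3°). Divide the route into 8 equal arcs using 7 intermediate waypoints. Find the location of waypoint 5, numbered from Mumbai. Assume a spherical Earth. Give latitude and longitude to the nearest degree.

≈ lat 23°, lon 62°

Convert each endpoint to a unit vector on the sphere (x = cos φ cos λ, y = cos φ sin λ, z = sin φ).
The central angle between the endpoints is δ = arccos(p₁·p₂) ≈ 0.304 rad (17.4°).
Interpolate at f = 5/8 with slerp weights a = sin((1−f)δ)/sin δ ≈ 0.380, b = sin(fδ)/sin δ ≈ 0.631.
p = a·p₁ + b·p₂ ≈ (0.430, 0.812, 0.394); φ = arcsin(p_z) ≈ 23.20°, λ = atan2(p_y, p_x) ≈ 62.08°.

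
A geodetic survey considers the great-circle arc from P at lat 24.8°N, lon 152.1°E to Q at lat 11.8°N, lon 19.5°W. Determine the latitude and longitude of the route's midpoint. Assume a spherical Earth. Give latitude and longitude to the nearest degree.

≈ lat 76°N, lon 39°E

Convert each endpoint to a unit vector on the sphere (x = cos φ cos λ, y = cos φ sin λ, z = sin φ).
The central angle between the endpoints is δ = arccos(p₁·p₂) ≈ 2.487 rad (142.5°).
Interpolate at f = 1/2 with slerp weights a = sin((1−f)δ)/sin δ ≈ 1.555, b = sin(fδ)/sin δ ≈ 1.555.
p = a·p₁ + b·p₂ ≈ (0.187, 0.152, 0.970); φ = arcsin(p_z) ≈ 76.02°, λ = atan2(p_y, p_x) ≈ 39.14°.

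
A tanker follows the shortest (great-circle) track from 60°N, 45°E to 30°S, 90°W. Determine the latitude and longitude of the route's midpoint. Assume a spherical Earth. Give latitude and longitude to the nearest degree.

From cos δ = sin φ₁ sin φ₂ + cos φ₁ cos φ₂ cos Δλ, the central angle is δ ≈ 2.403 rad (137.7°).
Interpolate at f = 1/2 with slerp weights a = sin((1−f)δ)/sin δ ≈ 1.385, b = sin(fδ)/sin δ ≈ 1.385.
p = a·p₁ + b·p₂ ≈ (0.490, -0.710, 0.507); φ = arcsin(p_z) ≈ 30.45°, λ = atan2(p_y, p_x) ≈ -55.40°.

≈ 30°N, 55°W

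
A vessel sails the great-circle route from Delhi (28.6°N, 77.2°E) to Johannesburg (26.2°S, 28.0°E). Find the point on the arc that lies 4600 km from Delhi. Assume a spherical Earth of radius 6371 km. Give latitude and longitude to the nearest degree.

Convert each endpoint to a unit vector on the sphere (x = cos φ cos λ, y = cos φ sin λ, z = sin φ).
The central angle between the endpoints is δ = arccos(p₁·p₂) ≈ 1.263 rad (72.3°). The total great-circle distance is δ·R ≈ 1.263 × 6371 ≈ 8044 km, so the target fraction is f = 4600/8044 ≈ 0.572.
Interpolate at f ≈ 0.572 with slerp weights a = sin((1−f)δ)/sin δ ≈ 0.540, b = sin(fδ)/sin δ ≈ 0.694.
p = a·p₁ + b·p₂ ≈ (0.655, 0.755, -0.048); φ = arcsin(p_z) ≈ -2.74°, λ = atan2(p_y, p_x) ≈ 49.06°.

≈ (3°S, 49°E)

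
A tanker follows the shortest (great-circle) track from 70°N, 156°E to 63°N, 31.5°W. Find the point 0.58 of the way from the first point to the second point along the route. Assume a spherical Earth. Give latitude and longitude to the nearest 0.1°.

The haversine formula gives a central angle δ ≈ 0.818 rad (46.9°) between the endpoints.
Interpolate at f = 0.58 with slerp weights a = sin((1−f)δ)/sin δ ≈ 0.462, b = sin(fδ)/sin δ ≈ 0.626.
p = a·p₁ + b·p₂ ≈ (0.098, -0.084, 0.992); φ = arcsin(p_z) ≈ 82.57°, λ = atan2(p_y, p_x) ≈ -40.67°.

≈ 82.6°N, 40.7°W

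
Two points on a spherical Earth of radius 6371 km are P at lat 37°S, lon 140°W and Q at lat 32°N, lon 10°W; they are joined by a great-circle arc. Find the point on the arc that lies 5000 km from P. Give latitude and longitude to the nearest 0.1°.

Convert each endpoint to a unit vector on the sphere (x = cos φ cos λ, y = cos φ sin λ, z = sin φ).
The central angle between the endpoints is δ = arccos(p₁·p₂) ≈ 2.425 rad (139.0°). The total great-circle distance is δ·R ≈ 2.425 × 6371 ≈ 15452 km, so the target fraction is f = 5000/15452 ≈ 0.324.
Interpolate at f ≈ 0.324 with slerp weights a = sin((1−f)δ)/sin δ ≈ 1.519, b = sin(fδ)/sin δ ≈ 1.076.
p = a·p₁ + b·p₂ ≈ (-0.031, -0.938, -0.344); φ = arcsin(p_z) ≈ -20.12°, λ = atan2(p_y, p_x) ≈ -91.87°.

≈ lat 20.1°S, lon 91.9°W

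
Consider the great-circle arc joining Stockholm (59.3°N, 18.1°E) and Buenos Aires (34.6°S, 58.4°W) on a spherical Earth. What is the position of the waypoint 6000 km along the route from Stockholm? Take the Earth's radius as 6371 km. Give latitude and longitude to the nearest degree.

Convert each endpoint to a unit vector on the sphere (x = cos φ cos λ, y = cos φ sin λ, z = sin φ).
The central angle between the endpoints is δ = arccos(p₁·p₂) ≈ 1.972 rad (113.0°). The total great-circle distance is δ·R ≈ 1.972 × 6371 ≈ 12561 km, so the target fraction is f = 6000/12561 ≈ 0.478.
Interpolate at f ≈ 0.478 with slerp weights a = sin((1−f)δ)/sin δ ≈ 0.931, b = sin(fδ)/sin δ ≈ 0.878.
p = a·p₁ + b·p₂ ≈ (0.831, -0.468, 0.302); φ = arcsin(p_z) ≈ 17.57°, λ = atan2(p_y, p_x) ≈ -29.40°.

≈ 18°N, 29°W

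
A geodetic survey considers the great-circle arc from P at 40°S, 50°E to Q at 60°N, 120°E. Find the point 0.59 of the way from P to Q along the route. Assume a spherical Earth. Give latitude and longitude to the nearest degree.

Write both endpoints as unit vectors p₁, p₂ with components (cos φ cos λ, cos φ sin λ, sin φ).
The central angle between the endpoints is δ = arccos(p₁·p₂) ≈ 2.010 rad (115.2°).
Interpolate at f = 0.59 with slerp weights a = sin((1−f)δ)/sin δ ≈ 0.811, b = sin(fδ)/sin δ ≈ 1.024.
p = a·p₁ + b·p₂ ≈ (0.143, 0.920, 0.366); φ = arcsin(p_z) ≈ 21.45°, λ = atan2(p_y, p_x) ≈ 81.14°.

≈ 21°N, 81°E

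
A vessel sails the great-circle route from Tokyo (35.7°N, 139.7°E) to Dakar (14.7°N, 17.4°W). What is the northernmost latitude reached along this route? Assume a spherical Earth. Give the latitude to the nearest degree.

The great circle lies in the plane with unit normal n̂ = (p₁ × p₂)/|p₁ × p₂|.
Here n̂_z ≈ -0.374; the vertex latitude is φ_max = arccos|n̂_z| ≈ 68.1°.
Check via Clairaut: cos φ_max = |cos φ₁| · sin C = cos(35.7°)·sin(27.4°) ≈ 0.374, again giving ≈ 68.1°.

≈ 68°N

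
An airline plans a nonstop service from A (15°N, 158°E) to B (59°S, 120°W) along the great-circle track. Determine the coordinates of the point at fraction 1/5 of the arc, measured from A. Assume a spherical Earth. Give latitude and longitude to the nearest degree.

≈ (2°S, 168°E)

Write both endpoints as unit vectors p₁, p₂ with components (cos φ cos λ, cos φ sin λ, sin φ).
The central angle between the endpoints is δ = arccos(p₁·p₂) ≈ 1.724 rad (98.8°).
Interpolate at f = 1/5 with slerp weights a = sin((1−f)δ)/sin δ ≈ 0.993, b = sin(fδ)/sin δ ≈ 0.342.
p = a·p₁ + b·p₂ ≈ (-0.978, 0.207, -0.036); φ = arcsin(p_z) ≈ -2.07°, λ = atan2(p_y, p_x) ≈ 168.05°.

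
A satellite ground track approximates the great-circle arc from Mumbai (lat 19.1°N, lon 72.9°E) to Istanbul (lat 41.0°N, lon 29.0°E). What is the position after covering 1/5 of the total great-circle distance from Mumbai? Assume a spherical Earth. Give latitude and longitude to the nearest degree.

≈ lat 25°N, lon 66°E

From cos δ = sin φ₁ sin φ₂ + cos φ₁ cos φ₂ cos Δλ, the central angle is δ ≈ 0.755 rad (43.2°).
Interpolate at f = 1/5 with slerp weights a = sin((1−f)δ)/sin δ ≈ 0.829, b = sin(fδ)/sin δ ≈ 0.219.
p = a·p₁ + b·p₂ ≈ (0.375, 0.829, 0.415); φ = arcsin(p_z) ≈ 24.53°, λ = atan2(p_y, p_x) ≈ 65.65°.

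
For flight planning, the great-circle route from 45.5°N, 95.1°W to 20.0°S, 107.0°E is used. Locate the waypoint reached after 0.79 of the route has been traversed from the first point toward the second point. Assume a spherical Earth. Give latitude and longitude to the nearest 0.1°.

≈ 7.3°N, 122.4°E

Write both endpoints as unit vectors p₁, p₂ with components (cos φ cos λ, cos φ sin λ, sin φ).
The central angle between the endpoints is δ = arccos(p₁·p₂) ≈ 2.595 rad (148.7°).
Interpolate at f = 0.79 with slerp weights a = sin((1−f)δ)/sin δ ≈ 0.997, b = sin(fδ)/sin δ ≈ 1.707.
p = a·p₁ + b·p₂ ≈ (-0.531, 0.838, 0.127); φ = arcsin(p_z) ≈ 7.31°, λ = atan2(p_y, p_x) ≈ 122.37°.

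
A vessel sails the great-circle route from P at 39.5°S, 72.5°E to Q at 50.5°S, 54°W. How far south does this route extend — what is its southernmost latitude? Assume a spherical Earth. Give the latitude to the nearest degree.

≈ 66°S

The great circle lies in the plane with unit normal n̂ = (p₁ × p₂)/|p₁ × p₂|.
Here n̂_z ≈ -0.403; the vertex latitude is φ_max = arccos|n̂_z| ≈ 66.3°.
Check via Clairaut: cos φ_max = |cos φ₁| · sin C = cos(39.5°)·sin(148.6°) ≈ 0.403, again giving ≈ 66.3°.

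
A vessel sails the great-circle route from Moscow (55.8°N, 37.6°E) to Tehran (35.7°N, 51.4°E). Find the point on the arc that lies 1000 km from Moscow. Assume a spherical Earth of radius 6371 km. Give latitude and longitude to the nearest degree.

Convert each endpoint to a unit vector on the sphere (x = cos φ cos λ, y = cos φ sin λ, z = sin φ).
The central angle between the endpoints is δ = arccos(p₁·p₂) ≈ 0.387 rad (22.2°). The total great-circle distance is δ·R ≈ 0.387 × 6371 ≈ 2468 km, so the target fraction is f = 1000/2468 ≈ 0.405.
Interpolate at f ≈ 0.405 with slerp weights a = sin((1−f)δ)/sin δ ≈ 0.605, b = sin(fδ)/sin δ ≈ 0.414.
p = a·p₁ + b·p₂ ≈ (0.479, 0.470, 0.741); φ = arcsin(p_z) ≈ 47.86°, λ = atan2(p_y, p_x) ≈ 44.46°.

≈ (48°N, 44°E)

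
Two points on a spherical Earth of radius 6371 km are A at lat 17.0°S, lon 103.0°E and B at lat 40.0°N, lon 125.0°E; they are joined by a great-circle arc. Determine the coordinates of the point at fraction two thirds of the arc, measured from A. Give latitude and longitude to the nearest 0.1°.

≈ lat 21.2°N, lon 116.2°E

Write both endpoints as unit vectors p₁, p₂ with components (cos φ cos λ, cos φ sin λ, sin φ).
The central angle between the endpoints is δ = arccos(p₁·p₂) ≈ 1.057 rad (60.6°).
Interpolate at f = 2/3 with slerp weights a = sin((1−f)δ)/sin δ ≈ 0.396, b = sin(fδ)/sin δ ≈ 0.744.
p = a·p₁ + b·p₂ ≈ (-0.412, 0.836, 0.362); φ = arcsin(p_z) ≈ 21.24°, λ = atan2(p_y, p_x) ≈ 116.24°.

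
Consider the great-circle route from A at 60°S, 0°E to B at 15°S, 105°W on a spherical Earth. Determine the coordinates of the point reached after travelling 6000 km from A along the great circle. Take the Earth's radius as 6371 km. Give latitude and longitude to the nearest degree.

Write both endpoints as unit vectors p₁, p₂ with components (cos φ cos λ, cos φ sin λ, sin φ).
The central angle between the endpoints is δ = arccos(p₁·p₂) ≈ 1.471 rad (84.3°). The total great-circle distance is δ·R ≈ 1.471 × 6371 ≈ 9375 km, so the target fraction is f = 6000/9375 ≈ 0.640.
Interpolate at f ≈ 0.640 with slerp weights a = sin((1−f)δ)/sin δ ≈ 0.508, b = sin(fδ)/sin δ ≈ 0.813.
p = a·p₁ + b·p₂ ≈ (0.051, -0.758, -0.650); φ = arcsin(p_z) ≈ -40.55°, λ = atan2(p_y, p_x) ≈ -86.17°.

≈ 41°S, 86°W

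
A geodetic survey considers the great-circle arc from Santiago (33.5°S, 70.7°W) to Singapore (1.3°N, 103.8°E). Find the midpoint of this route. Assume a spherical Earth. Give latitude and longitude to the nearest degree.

From cos δ = sin φ₁ sin φ₂ + cos φ₁ cos φ₂ cos Δλ, the central angle is δ ≈ 2.572 rad (147.4°).
Interpolate at f = 1/2 with slerp weights a = sin((1−f)δ)/sin δ ≈ 1.781, b = sin(fδ)/sin δ ≈ 1.781.
p = a·p₁ + b·p₂ ≈ (0.066, 0.327, -0.943); φ = arcsin(p_z) ≈ -70.48°, λ = atan2(p_y, p_x) ≈ 78.58°.

≈ (70°S, 79°E)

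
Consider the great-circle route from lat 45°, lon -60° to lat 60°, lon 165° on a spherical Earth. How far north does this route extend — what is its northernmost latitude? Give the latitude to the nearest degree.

The great circle lies in the plane with unit normal n̂ = (p₁ × p₂)/|p₁ × p₂|.
Here n̂_z ≈ -0.268; the vertex latitude is φ_max = arccos|n̂_z| ≈ 74.4°.

≈ 74°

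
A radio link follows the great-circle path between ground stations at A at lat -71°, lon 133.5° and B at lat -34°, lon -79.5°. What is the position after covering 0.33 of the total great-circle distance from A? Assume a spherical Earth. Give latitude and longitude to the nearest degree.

≈ lat -79°, lon -125°

Convert each endpoint to a unit vector on the sphere (x = cos φ cos λ, y = cos φ sin λ, z = sin φ).
The central angle between the endpoints is δ = arccos(p₁·p₂) ≈ 1.264 rad (72.4°).
Interpolate at f = 0.33 with slerp weights a = sin((1−f)δ)/sin δ ≈ 0.786, b = sin(fδ)/sin δ ≈ 0.425.
p = a·p₁ + b·p₂ ≈ (-0.112, -0.161, -0.981); φ = arcsin(p_z) ≈ -78.70°, λ = atan2(p_y, p_x) ≈ -124.84°.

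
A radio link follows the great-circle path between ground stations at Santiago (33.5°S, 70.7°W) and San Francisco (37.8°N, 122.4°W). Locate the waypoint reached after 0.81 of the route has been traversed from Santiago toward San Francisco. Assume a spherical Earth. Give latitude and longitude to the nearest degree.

≈ 25°N, 111°W

The haversine formula gives a central angle δ ≈ 1.501 rad (86.0°) between the endpoints.
Interpolate at f = 0.81 with slerp weights a = sin((1−f)δ)/sin δ ≈ 0.282, b = sin(fδ)/sin δ ≈ 0.940.
p = a·p₁ + b·p₂ ≈ (-0.320, -0.849, 0.420); φ = arcsin(p_z) ≈ 24.86°, λ = atan2(p_y, p_x) ≈ -110.67°.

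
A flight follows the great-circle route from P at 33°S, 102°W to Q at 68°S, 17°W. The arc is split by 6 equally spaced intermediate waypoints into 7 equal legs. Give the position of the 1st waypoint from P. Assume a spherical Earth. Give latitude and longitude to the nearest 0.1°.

≈ 40.3°S, 97.2°W

Write both endpoints as unit vectors p₁, p₂ with components (cos φ cos λ, cos φ sin λ, sin φ).
The central angle between the endpoints is δ = arccos(p₁·p₂) ≈ 1.009 rad (57.8°).
Interpolate at f = 1/7 with slerp weights a = sin((1−f)δ)/sin δ ≈ 0.899, b = sin(fδ)/sin δ ≈ 0.170.
p = a·p₁ + b·p₂ ≈ (-0.096, -0.756, -0.647); φ = arcsin(p_z) ≈ -40.33°, λ = atan2(p_y, p_x) ≈ -97.23°.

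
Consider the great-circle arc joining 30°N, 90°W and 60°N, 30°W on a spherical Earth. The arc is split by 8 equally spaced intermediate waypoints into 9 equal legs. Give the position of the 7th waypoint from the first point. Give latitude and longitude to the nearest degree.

≈ 57°N, 50°W

From cos δ = sin φ₁ sin φ₂ + cos φ₁ cos φ₂ cos Δλ, the central angle is δ ≈ 0.864 rad (49.5°).
Interpolate at f = 7/9 with slerp weights a = sin((1−f)δ)/sin δ ≈ 0.251, b = sin(fδ)/sin δ ≈ 0.819.
p = a·p₁ + b·p₂ ≈ (0.354, -0.422, 0.834); φ = arcsin(p_z) ≈ 56.56°, λ = atan2(p_y, p_x) ≈ -49.97°.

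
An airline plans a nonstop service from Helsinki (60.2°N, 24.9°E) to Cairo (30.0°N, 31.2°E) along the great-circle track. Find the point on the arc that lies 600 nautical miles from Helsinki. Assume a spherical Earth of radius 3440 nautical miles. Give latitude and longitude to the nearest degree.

From cos δ = sin φ₁ sin φ₂ + cos φ₁ cos φ₂ cos Δλ, the central angle is δ ≈ 0.532 rad (30.5°). The total great-circle distance is δ·R ≈ 0.532 × 3440 ≈ 1831 nmi, so the target fraction is f = 600/1831 ≈ 0.328.
Interpolate at f ≈ 0.328 with slerp weights a = sin((1−f)δ)/sin δ ≈ 0.690, b = sin(fδ)/sin δ ≈ 0.342.
p = a·p₁ + b·p₂ ≈ (0.564, 0.298, 0.770); φ = arcsin(p_z) ≈ 50.34°, λ = atan2(p_y, p_x) ≈ 27.82°.

≈ 50°N, 28°E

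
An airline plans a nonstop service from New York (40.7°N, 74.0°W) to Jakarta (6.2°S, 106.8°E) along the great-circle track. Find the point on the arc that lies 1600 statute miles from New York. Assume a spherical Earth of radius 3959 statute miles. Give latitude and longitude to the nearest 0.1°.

≈ 63.8°N, 75.3°W

The haversine formula gives a central angle δ ≈ 2.539 rad (145.5°) between the endpoints. The total great-circle distance is δ·R ≈ 2.539 × 3959 ≈ 10053 mi, so the target fraction is f = 1600/10053 ≈ 0.159.
Interpolate at f ≈ 0.159 with slerp weights a = sin((1−f)δ)/sin δ ≈ 1.491, b = sin(fδ)/sin δ ≈ 0.694.
p = a·p₁ + b·p₂ ≈ (0.112, -0.426, 0.898); φ = arcsin(p_z) ≈ 63.84°, λ = atan2(p_y, p_x) ≈ -75.25°.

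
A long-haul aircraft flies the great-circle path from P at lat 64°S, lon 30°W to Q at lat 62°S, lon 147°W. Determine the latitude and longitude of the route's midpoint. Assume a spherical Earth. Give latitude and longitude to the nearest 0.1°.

From cos δ = sin φ₁ sin φ₂ + cos φ₁ cos φ₂ cos Δλ, the central angle is δ ≈ 0.795 rad (45.6°).
Interpolate at f = 1/2 with slerp weights a = sin((1−f)δ)/sin δ ≈ 0.542, b = sin(fδ)/sin δ ≈ 0.542.
p = a·p₁ + b·p₂ ≈ (-0.008, -0.258, -0.966); φ = arcsin(p_z) ≈ -75.07°, λ = atan2(p_y, p_x) ≈ -91.70°.

≈ lat 75.1°S, lon 91.7°W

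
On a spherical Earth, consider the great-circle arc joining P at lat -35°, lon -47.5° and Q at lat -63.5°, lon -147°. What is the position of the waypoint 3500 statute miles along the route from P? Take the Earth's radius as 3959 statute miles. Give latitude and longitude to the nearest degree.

The haversine formula gives a central angle δ ≈ 1.101 rad (63.1°) between the endpoints. The total great-circle distance is δ·R ≈ 1.101 × 3959 ≈ 4358 mi, so the target fraction is f = 3500/4358 ≈ 0.803.
Interpolate at f ≈ 0.803 with slerp weights a = sin((1−f)δ)/sin δ ≈ 0.241, b = sin(fδ)/sin δ ≈ 0.867.
p = a·p₁ + b·p₂ ≈ (-0.191, -0.356, -0.915); φ = arcsin(p_z) ≈ -66.14°, λ = atan2(p_y, p_x) ≈ -118.21°.

≈ lat -66°, lon -118°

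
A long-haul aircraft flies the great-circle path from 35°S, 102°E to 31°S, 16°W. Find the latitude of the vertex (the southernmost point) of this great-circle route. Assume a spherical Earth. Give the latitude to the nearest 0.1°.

The great circle lies in the plane with unit normal n̂ = (p₁ × p₂)/|p₁ × p₂|.
Here n̂_z ≈ -0.620; the vertex latitude is φ_max = arccos|n̂_z| ≈ 51.7°.
Check via Clairaut: cos φ_max = |cos φ₁| · sin C = cos(35.0°)·sin(130.8°) ≈ 0.620, again giving ≈ 51.7°.

≈ 51.7°S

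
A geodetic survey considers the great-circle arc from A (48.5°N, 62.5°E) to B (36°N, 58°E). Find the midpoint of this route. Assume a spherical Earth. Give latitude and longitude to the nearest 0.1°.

Write both endpoints as unit vectors p₁, p₂ with components (cos φ cos λ, cos φ sin λ, sin φ).
The central angle between the endpoints is δ = arccos(p₁·p₂) ≈ 0.226 rad (12.9°).
Interpolate at f = 1/2 with slerp weights a = sin((1−f)δ)/sin δ ≈ 0.503, b = sin(fδ)/sin δ ≈ 0.503.
p = a·p₁ + b·p₂ ≈ (0.370, 0.641, 0.673); φ = arcsin(p_z) ≈ 42.27°, λ = atan2(p_y, p_x) ≈ 60.03°.

≈ (42.3°N, 60.0°E)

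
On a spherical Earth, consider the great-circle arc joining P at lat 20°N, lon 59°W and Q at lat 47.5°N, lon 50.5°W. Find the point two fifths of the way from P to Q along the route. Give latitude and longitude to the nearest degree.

≈ lat 31°N, lon 56°W

From cos δ = sin φ₁ sin φ₂ + cos φ₁ cos φ₂ cos Δλ, the central angle is δ ≈ 0.495 rad (28.4°).
Interpolate at f = 2/5 with slerp weights a = sin((1−f)δ)/sin δ ≈ 0.616, b = sin(fδ)/sin δ ≈ 0.414.
p = a·p₁ + b·p₂ ≈ (0.476, -0.712, 0.516); φ = arcsin(p_z) ≈ 31.06°, λ = atan2(p_y, p_x) ≈ -56.23°.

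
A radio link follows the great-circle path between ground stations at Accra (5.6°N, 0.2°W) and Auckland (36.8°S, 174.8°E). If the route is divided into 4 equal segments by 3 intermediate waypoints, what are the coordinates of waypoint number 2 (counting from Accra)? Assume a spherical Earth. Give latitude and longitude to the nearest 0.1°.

The haversine formula gives a central angle δ ≈ 2.591 rad (148.5°) between the endpoints.
Interpolate at f = 2/4 with slerp weights a = sin((1−f)δ)/sin δ ≈ 1.840, b = sin(fδ)/sin δ ≈ 1.840.
p = a·p₁ + b·p₂ ≈ (0.364, 0.127, -0.923); φ = arcsin(p_z) ≈ -67.32°, λ = atan2(p_y, p_x) ≈ 19.26°.

≈ 67.3°S, 19.3°E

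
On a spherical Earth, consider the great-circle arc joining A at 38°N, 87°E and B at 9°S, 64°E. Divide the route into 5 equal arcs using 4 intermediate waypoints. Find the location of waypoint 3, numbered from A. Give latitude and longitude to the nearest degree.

≈ 10°N, 72°E

Convert each endpoint to a unit vector on the sphere (x = cos φ cos λ, y = cos φ sin λ, z = sin φ).
The central angle between the endpoints is δ = arccos(p₁·p₂) ≈ 0.902 rad (51.7°).
Interpolate at f = 3/5 with slerp weights a = sin((1−f)δ)/sin δ ≈ 0.450, b = sin(fδ)/sin δ ≈ 0.657.
p = a·p₁ + b·p₂ ≈ (0.303, 0.937, 0.174); φ = arcsin(p_z) ≈ 10.04°, λ = atan2(p_y, p_x) ≈ 72.09°.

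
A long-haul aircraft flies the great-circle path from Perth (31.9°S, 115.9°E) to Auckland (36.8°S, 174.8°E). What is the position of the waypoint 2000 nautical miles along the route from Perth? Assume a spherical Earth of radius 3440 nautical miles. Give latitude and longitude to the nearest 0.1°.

≈ 38.6°S, 156.2°E

Convert each endpoint to a unit vector on the sphere (x = cos φ cos λ, y = cos φ sin λ, z = sin φ).
The central angle between the endpoints is δ = arccos(p₁·p₂) ≈ 0.840 rad (48.1°). The total great-circle distance is δ·R ≈ 0.840 × 3440 ≈ 2889 nmi, so the target fraction is f = 2000/2889 ≈ 0.692.
Interpolate at f ≈ 0.692 with slerp weights a = sin((1−f)δ)/sin δ ≈ 0.343, b = sin(fδ)/sin δ ≈ 0.738.
p = a·p₁ + b·p₂ ≈ (-0.716, 0.316, -0.623); φ = arcsin(p_z) ≈ -38.55°, λ = atan2(p_y, p_x) ≈ 156.20°.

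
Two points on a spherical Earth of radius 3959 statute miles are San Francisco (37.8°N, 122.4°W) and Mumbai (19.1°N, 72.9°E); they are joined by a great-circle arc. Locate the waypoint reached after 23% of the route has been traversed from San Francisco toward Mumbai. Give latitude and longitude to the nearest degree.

From cos δ = sin φ₁ sin φ₂ + cos φ₁ cos φ₂ cos Δλ, the central angle is δ ≈ 2.117 rad (121.3°).
Interpolate at f = 0.23 with slerp weights a = sin((1−f)δ)/sin δ ≈ 1.168, b = sin(fδ)/sin δ ≈ 0.548.
p = a·p₁ + b·p₂ ≈ (-0.342, -0.285, 0.895); φ = arcsin(p_z) ≈ 63.55°, λ = atan2(p_y, p_x) ≈ -140.25°.

≈ 64°N, 140°W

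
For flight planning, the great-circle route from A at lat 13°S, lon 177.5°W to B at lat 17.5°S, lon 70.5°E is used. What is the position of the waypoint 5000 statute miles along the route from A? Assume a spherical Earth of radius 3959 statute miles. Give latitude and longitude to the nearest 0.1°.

Write both endpoints as unit vectors p₁, p₂ with components (cos φ cos λ, cos φ sin λ, sin φ).
The central angle between the endpoints is δ = arccos(p₁·p₂) ≈ 1.855 rad (106.3°). The total great-circle distance is δ·R ≈ 1.855 × 3959 ≈ 7344 mi, so the target fraction is f = 5000/7344 ≈ 0.681.
Interpolate at f ≈ 0.681 with slerp weights a = sin((1−f)δ)/sin δ ≈ 0.581, b = sin(fδ)/sin δ ≈ 0.993.
p = a·p₁ + b·p₂ ≈ (-0.250, 0.868, -0.429); φ = arcsin(p_z) ≈ -25.43°, λ = atan2(p_y, p_x) ≈ 106.07°.

≈ lat 25.4°S, lon 106.1°E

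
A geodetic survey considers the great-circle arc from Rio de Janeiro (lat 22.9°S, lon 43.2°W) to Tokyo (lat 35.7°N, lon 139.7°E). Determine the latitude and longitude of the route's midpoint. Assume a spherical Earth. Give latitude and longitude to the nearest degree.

≈ lat 59°N, lon 64°W

Write both endpoints as unit vectors p₁, p₂ with components (cos φ cos λ, cos φ sin λ, sin φ).
The central angle between the endpoints is δ = arccos(p₁·p₂) ≈ 2.914 rad (167.0°).
Interpolate at f = 1/2 with slerp weights a = sin((1−f)δ)/sin δ ≈ 4.402, b = sin(fδ)/sin δ ≈ 4.402.
p = a·p₁ + b·p₂ ≈ (0.230, -0.464, 0.856); φ = arcsin(p_z) ≈ 58.84°, λ = atan2(p_y, p_x) ≈ -63.66°.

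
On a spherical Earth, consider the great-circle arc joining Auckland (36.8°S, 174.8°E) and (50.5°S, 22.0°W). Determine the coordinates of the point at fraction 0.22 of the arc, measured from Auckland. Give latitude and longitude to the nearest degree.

≈ (56°S, 179°W)

Convert each endpoint to a unit vector on the sphere (x = cos φ cos λ, y = cos φ sin λ, z = sin φ).
The central angle between the endpoints is δ = arccos(p₁·p₂) ≈ 1.596 rad (91.5°).
Interpolate at f = 0.22 with slerp weights a = sin((1−f)δ)/sin δ ≈ 0.948, b = sin(fδ)/sin δ ≈ 0.344.
p = a·p₁ + b·p₂ ≈ (-0.553, -0.013, -0.833); φ = arcsin(p_z) ≈ -56.43°, λ = atan2(p_y, p_x) ≈ -178.63°.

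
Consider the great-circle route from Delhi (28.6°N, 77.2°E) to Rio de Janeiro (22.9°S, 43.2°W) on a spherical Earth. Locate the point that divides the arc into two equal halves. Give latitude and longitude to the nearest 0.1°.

Write both endpoints as unit vectors p₁, p₂ with components (cos φ cos λ, cos φ sin λ, sin φ).
The central angle between the endpoints is δ = arccos(p₁·p₂) ≈ 2.209 rad (126.6°).
Interpolate at f = 1/2 with slerp weights a = sin((1−f)δ)/sin δ ≈ 1.112, b = sin(fδ)/sin δ ≈ 1.112.
p = a·p₁ + b·p₂ ≈ (0.963, 0.251, 0.100); φ = arcsin(p_z) ≈ 5.72°, λ = atan2(p_y, p_x) ≈ 14.60°.

≈ (5.7°N, 14.6°E)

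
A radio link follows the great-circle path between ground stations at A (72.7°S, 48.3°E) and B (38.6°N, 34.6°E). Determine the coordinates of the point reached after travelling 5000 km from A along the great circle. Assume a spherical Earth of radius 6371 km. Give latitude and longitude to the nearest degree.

Convert each endpoint to a unit vector on the sphere (x = cos φ cos λ, y = cos φ sin λ, z = sin φ).
The central angle between the endpoints is δ = arccos(p₁·p₂) ≈ 1.950 rad (111.7°). The total great-circle distance is δ·R ≈ 1.950 × 6371 ≈ 12421 km, so the target fraction is f = 5000/12421 ≈ 0.403.
Interpolate at f ≈ 0.403 with slerp weights a = sin((1−f)δ)/sin δ ≈ 0.989, b = sin(fδ)/sin δ ≈ 0.761.
p = a·p₁ + b·p₂ ≈ (0.685, 0.557, -0.470); φ = arcsin(p_z) ≈ -28.01°, λ = atan2(p_y, p_x) ≈ 39.12°.

≈ (28°S, 39°E)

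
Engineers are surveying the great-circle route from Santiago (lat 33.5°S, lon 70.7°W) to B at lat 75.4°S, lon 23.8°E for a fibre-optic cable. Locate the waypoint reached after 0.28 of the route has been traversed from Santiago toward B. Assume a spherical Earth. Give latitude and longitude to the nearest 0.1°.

≈ lat 49.1°S, lon 63.4°W

From cos δ = sin φ₁ sin φ₂ + cos φ₁ cos φ₂ cos Δλ, the central angle is δ ≈ 1.027 rad (58.8°).
Interpolate at f = 0.28 with slerp weights a = sin((1−f)δ)/sin δ ≈ 0.787, b = sin(fδ)/sin δ ≈ 0.331.
p = a·p₁ + b·p₂ ≈ (0.293, -0.586, -0.755); φ = arcsin(p_z) ≈ -49.05°, λ = atan2(p_y, p_x) ≈ -63.40°.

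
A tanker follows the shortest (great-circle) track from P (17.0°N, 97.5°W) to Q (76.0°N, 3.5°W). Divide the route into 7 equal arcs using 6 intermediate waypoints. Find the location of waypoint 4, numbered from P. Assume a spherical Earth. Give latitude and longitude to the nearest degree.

≈ (57°N, 79°W)

Write both endpoints as unit vectors p₁, p₂ with components (cos φ cos λ, cos φ sin λ, sin φ).
The central angle between the endpoints is δ = arccos(p₁·p₂) ≈ 1.300 rad (74.5°).
Interpolate at f = 4/7 with slerp weights a = sin((1−f)δ)/sin δ ≈ 0.549, b = sin(fδ)/sin δ ≈ 0.702.
p = a·p₁ + b·p₂ ≈ (0.101, -0.531, 0.842); φ = arcsin(p_z) ≈ 57.30°, λ = atan2(p_y, p_x) ≈ -79.22°.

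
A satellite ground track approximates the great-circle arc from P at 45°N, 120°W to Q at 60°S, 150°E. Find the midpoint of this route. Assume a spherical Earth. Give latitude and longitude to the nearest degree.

≈ 10°S, 155°W

Convert each endpoint to a unit vector on the sphere (x = cos φ cos λ, y = cos φ sin λ, z = sin φ).
The central angle between the endpoints is δ = arccos(p₁·p₂) ≈ 2.230 rad (127.8°).
Interpolate at f = 1/2 with slerp weights a = sin((1−f)δ)/sin δ ≈ 1.136, b = sin(fδ)/sin δ ≈ 1.136.
p = a·p₁ + b·p₂ ≈ (-0.893, -0.412, -0.180); φ = arcsin(p_z) ≈ -10.40°, λ = atan2(p_y, p_x) ≈ -155.26°.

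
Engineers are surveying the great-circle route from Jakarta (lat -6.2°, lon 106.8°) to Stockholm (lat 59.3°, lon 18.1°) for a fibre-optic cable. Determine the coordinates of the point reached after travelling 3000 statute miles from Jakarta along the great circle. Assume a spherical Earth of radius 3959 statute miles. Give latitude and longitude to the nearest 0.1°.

≈ lat 30.6°, lon 82.7°

From cos δ = sin φ₁ sin φ₂ + cos φ₁ cos φ₂ cos Δλ, the central angle is δ ≈ 1.652 rad (94.7°). The total great-circle distance is δ·R ≈ 1.652 × 3959 ≈ 6541 mi, so the target fraction is f = 3000/6541 ≈ 0.459.
Interpolate at f ≈ 0.459 with slerp weights a = sin((1−f)δ)/sin δ ≈ 0.782, b = sin(fδ)/sin δ ≈ 0.690.
p = a·p₁ + b·p₂ ≈ (0.110, 0.854, 0.508); φ = arcsin(p_z) ≈ 30.56°, λ = atan2(p_y, p_x) ≈ 82.67°.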